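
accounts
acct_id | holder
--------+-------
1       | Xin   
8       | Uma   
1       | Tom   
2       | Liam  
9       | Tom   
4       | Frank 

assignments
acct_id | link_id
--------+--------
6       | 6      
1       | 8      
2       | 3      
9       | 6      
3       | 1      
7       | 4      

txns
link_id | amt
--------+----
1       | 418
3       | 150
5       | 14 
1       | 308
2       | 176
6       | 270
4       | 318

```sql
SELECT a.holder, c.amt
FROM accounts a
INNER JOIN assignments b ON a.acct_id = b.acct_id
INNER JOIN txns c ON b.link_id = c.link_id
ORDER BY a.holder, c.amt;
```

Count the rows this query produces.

Joins associate left-to-right: accounts INNER JOIN assignments on acct_id gives 4 intermediate row(s).
Then INNER JOIN `txns c` on link_id: keep only rows whose b.link_id appears in c.
Result: 2 row(s).

2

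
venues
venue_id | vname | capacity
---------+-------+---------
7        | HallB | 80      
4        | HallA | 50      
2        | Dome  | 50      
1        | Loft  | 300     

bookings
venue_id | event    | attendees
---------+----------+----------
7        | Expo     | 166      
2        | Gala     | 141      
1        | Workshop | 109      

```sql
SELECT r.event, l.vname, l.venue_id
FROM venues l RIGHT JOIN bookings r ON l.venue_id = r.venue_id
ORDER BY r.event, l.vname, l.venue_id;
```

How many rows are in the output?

3

RIGHT JOIN keeps every row from `bookings`; unmatched rows get NULL for `venues`'s columns.
Matching on l.venue_id = r.venue_id.
- l row (venue_id=7): matches 1 r row(s) → 1 output row(s).
- l row (venue_id=4): no match.
- l row (venue_id=2): matches 1 r row(s) → 1 output row(s).
- l row (venue_id=1): matches 1 r row(s) → 1 output row(s).
- every r row matched at least one l row.
Total: 3 rows.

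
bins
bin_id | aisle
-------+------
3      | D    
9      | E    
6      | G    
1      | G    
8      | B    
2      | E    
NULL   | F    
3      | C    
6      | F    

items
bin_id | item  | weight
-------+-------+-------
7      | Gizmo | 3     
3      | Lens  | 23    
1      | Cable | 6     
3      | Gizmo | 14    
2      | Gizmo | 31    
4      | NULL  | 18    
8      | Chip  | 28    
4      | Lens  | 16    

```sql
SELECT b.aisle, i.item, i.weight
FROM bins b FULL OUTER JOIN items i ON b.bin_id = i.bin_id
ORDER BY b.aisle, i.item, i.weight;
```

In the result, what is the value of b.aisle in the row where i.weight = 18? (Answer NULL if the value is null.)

FULL OUTER JOIN keeps every row from both sides; unmatched rows get NULL for the other side's columns.
Matching on b.bin_id = i.bin_id. A NULL in a compared column never satisfies the condition.
Matched pairs: 7; unmatched b rows kept: 4; unmatched i rows kept: 3.

NULL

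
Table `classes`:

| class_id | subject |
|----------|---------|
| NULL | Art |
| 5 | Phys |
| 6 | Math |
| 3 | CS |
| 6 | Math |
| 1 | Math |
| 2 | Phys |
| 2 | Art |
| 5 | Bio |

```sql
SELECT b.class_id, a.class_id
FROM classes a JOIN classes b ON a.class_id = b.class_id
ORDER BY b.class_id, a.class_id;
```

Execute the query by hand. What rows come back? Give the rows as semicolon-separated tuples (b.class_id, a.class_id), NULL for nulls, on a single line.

(1, 1); (2, 2); (2, 2); (2, 2); (2, 2); (3, 3); (5, 5); (5, 5); (5, 5); (5, 5); (6, 6); (6, 6); (6, 6); (6, 6)

INNER JOIN keeps only pairs where the ON condition holds.
Matching on a.class_id = b.class_id. A NULL in a compared column never satisfies the condition.
- a row (class_id=NULL): no match → dropped.
- a row (class_id=5): matches 2 b row(s) → 2 output row(s).
- a row (class_id=6): matches 2 b row(s) → 2 output row(s).
- a row (class_id=3): matches 1 b row(s) → 1 output row(s).
- a row (class_id=6): matches 2 b row(s) → 2 output row(s).
- a row (class_id=1): matches 1 b row(s) → 1 output row(s).
- a row (class_id=2): matches 2 b row(s) → 2 output row(s).
- a row (class_id=2): matches 2 b row(s) → 2 output row(s).
- a row (class_id=5): matches 2 b row(s) → 2 output row(s).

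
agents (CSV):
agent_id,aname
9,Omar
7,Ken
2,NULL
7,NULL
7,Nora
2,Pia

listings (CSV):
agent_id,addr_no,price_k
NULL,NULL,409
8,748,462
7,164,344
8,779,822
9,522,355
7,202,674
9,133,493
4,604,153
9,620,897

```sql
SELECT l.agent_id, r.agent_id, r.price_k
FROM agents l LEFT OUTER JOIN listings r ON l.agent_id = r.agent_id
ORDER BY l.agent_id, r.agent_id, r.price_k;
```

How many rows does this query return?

11

LEFT JOIN keeps every row from `agents`; unmatched rows get NULL for `listings`'s columns.
Matching on l.agent_id = r.agent_id. A NULL in a compared column never satisfies the condition.
Matched pairs: 9; unmatched l rows kept: 2.
Total: 9 matched + 2 padded = 11 rows.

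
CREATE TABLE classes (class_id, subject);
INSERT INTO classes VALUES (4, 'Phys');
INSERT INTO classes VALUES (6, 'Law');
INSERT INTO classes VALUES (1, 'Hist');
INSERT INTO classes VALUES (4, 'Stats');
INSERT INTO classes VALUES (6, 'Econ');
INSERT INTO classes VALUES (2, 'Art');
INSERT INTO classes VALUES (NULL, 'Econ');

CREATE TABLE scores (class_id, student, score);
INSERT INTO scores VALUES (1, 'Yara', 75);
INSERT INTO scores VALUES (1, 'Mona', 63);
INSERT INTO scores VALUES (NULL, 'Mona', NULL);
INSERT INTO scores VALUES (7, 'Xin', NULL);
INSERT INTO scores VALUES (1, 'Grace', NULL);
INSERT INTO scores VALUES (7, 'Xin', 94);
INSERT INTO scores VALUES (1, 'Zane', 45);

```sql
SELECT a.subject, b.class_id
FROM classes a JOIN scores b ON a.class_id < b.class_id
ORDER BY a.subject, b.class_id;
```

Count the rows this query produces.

INNER JOIN keeps only pairs where the ON condition holds.
Matching on a.class_id < b.class_id. A NULL in a compared column never satisfies the condition.
- class_id=4: 2 matching b row(s), so 2 row(s) emitted.
- class_id=6: 2 matching b row(s), so 2 row(s) emitted.
- class_id=1: 2 matching b row(s), so 2 row(s) emitted.
- class_id=4: 2 matching b row(s), so 2 row(s) emitted.
- class_id=6: 2 matching b row(s), so 2 row(s) emitted.
- class_id=2: 2 matching b row(s), so 2 row(s) emitted.
- class_id=NULL: no matching b row, dropped.
Total: 12 rows.

12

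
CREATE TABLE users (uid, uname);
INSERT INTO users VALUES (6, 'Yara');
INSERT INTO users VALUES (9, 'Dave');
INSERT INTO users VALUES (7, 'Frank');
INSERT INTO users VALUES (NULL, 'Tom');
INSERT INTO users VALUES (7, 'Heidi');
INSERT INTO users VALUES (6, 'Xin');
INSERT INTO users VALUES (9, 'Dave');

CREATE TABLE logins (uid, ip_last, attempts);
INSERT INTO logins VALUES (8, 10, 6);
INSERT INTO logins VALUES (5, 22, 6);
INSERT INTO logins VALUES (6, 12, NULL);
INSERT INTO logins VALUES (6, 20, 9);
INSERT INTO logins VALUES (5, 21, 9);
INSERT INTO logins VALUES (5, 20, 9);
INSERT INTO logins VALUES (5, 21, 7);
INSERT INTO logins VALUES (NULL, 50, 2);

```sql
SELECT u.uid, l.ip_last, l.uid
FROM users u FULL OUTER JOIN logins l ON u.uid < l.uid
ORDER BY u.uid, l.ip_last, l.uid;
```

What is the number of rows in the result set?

14

FULL OUTER JOIN keeps every row from both sides; unmatched rows get NULL for the other side's columns.
Matching on u.uid < l.uid. A NULL in a compared column never satisfies the condition.
- u[0] uid=6 → 1 match(es) in l → 1 row(s).
- u[1] uid=9 → no match; kept with NULLs on the l side.
- u[2] uid=7 → 1 match(es) in l → 1 row(s).
- u[3] uid=NULL → no match; kept with NULLs on the l side.
- u[4] uid=7 → 1 match(es) in l → 1 row(s).
- u[5] uid=6 → 1 match(es) in l → 1 row(s).
- u[6] uid=9 → no match; kept with NULLs on the l side.
- plus 7 unmatched l row(s), each kept with NULL u columns.
Total: 4 matched + 10 padded = 14 rows.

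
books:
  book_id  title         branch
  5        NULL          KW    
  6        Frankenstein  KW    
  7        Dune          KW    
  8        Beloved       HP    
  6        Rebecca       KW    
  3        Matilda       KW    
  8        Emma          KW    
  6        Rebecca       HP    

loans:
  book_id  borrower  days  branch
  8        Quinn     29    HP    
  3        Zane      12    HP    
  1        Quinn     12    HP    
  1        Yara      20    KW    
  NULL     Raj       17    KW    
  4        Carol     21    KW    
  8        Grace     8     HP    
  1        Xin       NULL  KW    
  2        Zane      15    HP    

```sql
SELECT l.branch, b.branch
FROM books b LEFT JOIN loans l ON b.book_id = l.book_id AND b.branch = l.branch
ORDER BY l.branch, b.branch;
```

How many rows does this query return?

LEFT JOIN keeps every row from `books`; unmatched rows get NULL for `loans`'s columns.
Matching on b.book_id = l.book_id AND b.branch = l.branch. A NULL in a compared column never satisfies the condition.
- book_id=5, branch=KW: no l row matches, row kept with l columns NULL.
- book_id=6, branch=KW: no l row matches, row kept with l columns NULL.
- book_id=7, branch=KW: no l row matches, row kept with l columns NULL.
- book_id=8, branch=HP: 2 matching l row(s), so 2 row(s) emitted.
- book_id=6, branch=KW: no l row matches, row kept with l columns NULL.
- book_id=3, branch=KW: no l row matches, row kept with l columns NULL.
- book_id=8, branch=KW: no l row matches, row kept with l columns NULL.
- book_id=6, branch=HP: no l row matches, row kept with l columns NULL.
Total: 2 matched + 7 padded = 9 rows.

9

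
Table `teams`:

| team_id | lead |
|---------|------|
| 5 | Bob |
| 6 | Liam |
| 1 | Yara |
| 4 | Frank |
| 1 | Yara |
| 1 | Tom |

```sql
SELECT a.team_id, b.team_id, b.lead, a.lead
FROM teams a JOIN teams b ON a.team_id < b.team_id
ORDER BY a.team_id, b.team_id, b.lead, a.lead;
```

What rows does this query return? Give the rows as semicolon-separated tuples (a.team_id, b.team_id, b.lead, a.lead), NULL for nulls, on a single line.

(1, 4, Frank, Tom); (1, 4, Frank, Yara); (1, 4, Frank, Yara); (1, 5, Bob, Tom); (1, 5, Bob, Yara); (1, 5, Bob, Yara); (1, 6, Liam, Tom); (1, 6, Liam, Yara); (1, 6, Liam, Yara); (4, 5, Bob, Frank); (4, 6, Liam, Frank); (5, 6, Liam, Bob)

INNER JOIN keeps only pairs where the ON condition holds.
Matching on a.team_id < b.team_id.
Matched pairs: 12.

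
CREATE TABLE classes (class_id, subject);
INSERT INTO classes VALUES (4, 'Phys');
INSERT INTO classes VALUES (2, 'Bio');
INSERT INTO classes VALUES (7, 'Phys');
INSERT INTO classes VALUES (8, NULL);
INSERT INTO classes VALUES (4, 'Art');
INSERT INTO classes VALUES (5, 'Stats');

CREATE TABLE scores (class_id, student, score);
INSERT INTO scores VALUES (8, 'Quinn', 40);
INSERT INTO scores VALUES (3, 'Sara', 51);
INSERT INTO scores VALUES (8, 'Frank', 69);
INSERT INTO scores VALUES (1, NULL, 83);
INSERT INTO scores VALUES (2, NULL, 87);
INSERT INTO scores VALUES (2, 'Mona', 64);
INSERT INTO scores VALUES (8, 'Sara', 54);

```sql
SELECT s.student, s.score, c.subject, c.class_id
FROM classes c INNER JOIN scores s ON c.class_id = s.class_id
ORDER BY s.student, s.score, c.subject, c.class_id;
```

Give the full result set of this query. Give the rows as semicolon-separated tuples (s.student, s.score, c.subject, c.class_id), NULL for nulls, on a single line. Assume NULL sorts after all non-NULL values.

(Frank, 69, NULL, 8); (Mona, 64, Bio, 2); (Quinn, 40, NULL, 8); (Sara, 54, NULL, 8); (NULL, 87, Bio, 2)

INNER JOIN keeps only pairs where the ON condition holds.
Matching on c.class_id = s.class_id.
Matched pairs: 5.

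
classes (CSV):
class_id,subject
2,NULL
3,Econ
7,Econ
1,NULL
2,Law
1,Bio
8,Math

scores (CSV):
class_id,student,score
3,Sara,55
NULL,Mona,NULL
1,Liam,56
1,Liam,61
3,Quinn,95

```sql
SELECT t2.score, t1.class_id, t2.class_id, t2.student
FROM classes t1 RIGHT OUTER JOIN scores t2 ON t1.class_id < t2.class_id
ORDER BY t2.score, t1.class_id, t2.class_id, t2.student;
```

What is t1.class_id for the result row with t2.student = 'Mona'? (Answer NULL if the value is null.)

NULL

RIGHT JOIN keeps every row from `scores`; unmatched rows get NULL for `classes`'s columns.
Matching on t1.class_id < t2.class_id. A NULL in a compared column never satisfies the condition.
- t1[0] class_id=2 → 2 match(es) in t2 → 2 row(s).
- t1[1] class_id=3 → no match.
- t1[2] class_id=7 → no match.
- t1[3] class_id=1 → 2 match(es) in t2 → 2 row(s).
- t1[4] class_id=2 → 2 match(es) in t2 → 2 row(s).
- t1[5] class_id=1 → 2 match(es) in t2 → 2 row(s).
- t1[6] class_id=8 → no match.
- plus 3 unmatched t2 row(s), each kept with NULL t1 columns.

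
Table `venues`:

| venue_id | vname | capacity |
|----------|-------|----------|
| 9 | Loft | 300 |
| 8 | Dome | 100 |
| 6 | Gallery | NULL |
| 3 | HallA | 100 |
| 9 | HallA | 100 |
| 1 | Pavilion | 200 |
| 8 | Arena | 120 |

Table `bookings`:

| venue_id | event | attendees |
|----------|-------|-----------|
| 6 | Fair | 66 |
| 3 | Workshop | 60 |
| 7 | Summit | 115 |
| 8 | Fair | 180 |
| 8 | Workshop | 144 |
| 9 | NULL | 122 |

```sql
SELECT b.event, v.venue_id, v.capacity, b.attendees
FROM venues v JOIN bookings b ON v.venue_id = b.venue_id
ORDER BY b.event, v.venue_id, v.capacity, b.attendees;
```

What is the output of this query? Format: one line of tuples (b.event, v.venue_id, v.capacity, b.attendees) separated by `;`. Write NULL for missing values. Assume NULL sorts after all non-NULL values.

INNER JOIN keeps only pairs where the ON condition holds.
Matching on v.venue_id = b.venue_id.
- v (venue_id=9) pairs with 1 row(s) of b.
- v (venue_id=8) pairs with 2 row(s) of b.
- v (venue_id=6) pairs with 1 row(s) of b.
- v (venue_id=3) pairs with 1 row(s) of b.
- v (venue_id=9) pairs with 1 row(s) of b.
- v (venue_id=1) has no partner → excluded.
- v (venue_id=8) pairs with 2 row(s) of b.
After projecting and ordering:
b.event | v.venue_id | v.capacity | b.attendees
Fair | 6 | NULL | 66
Fair | 8 | 100 | 180
Fair | 8 | 120 | 180
Workshop | 3 | 100 | 60
Workshop | 8 | 100 | 144
Workshop | 8 | 120 | 144
NULL | 9 | 100 | 122
NULL | 9 | 300 | 122

(Fair, 6, NULL, 66); (Fair, 8, 100, 180); (Fair, 8, 120, 180); (Workshop, 3, 100, 60); (Workshop, 8, 100, 144); (Workshop, 8, 120, 144); (NULL, 9, 100, 122); (NULL, 9, 300, 122)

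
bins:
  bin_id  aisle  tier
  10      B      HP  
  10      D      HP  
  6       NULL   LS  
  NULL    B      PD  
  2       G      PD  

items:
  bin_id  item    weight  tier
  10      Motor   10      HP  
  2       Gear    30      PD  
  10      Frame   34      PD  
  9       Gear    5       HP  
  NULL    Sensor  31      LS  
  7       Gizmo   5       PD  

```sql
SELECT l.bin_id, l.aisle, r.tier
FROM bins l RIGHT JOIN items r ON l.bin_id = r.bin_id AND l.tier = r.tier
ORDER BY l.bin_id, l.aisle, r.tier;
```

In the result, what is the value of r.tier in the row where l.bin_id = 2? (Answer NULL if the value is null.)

RIGHT JOIN keeps every row from `items`; unmatched rows get NULL for `bins`'s columns.
Matching on l.bin_id = r.bin_id AND l.tier = r.tier. A NULL in a compared column never satisfies the condition.
- l[0] bin_id=10, tier=HP → 1 match(es) in r → 1 row(s).
- l[1] bin_id=10, tier=HP → 1 match(es) in r → 1 row(s).
- l[2] bin_id=6, tier=LS → no match.
- l[3] bin_id=NULL, tier=PD → no match.
- l[4] bin_id=2, tier=PD → 1 match(es) in r → 1 row(s).
- 4 row(s) from r found no l partner → padded with NULL.

PD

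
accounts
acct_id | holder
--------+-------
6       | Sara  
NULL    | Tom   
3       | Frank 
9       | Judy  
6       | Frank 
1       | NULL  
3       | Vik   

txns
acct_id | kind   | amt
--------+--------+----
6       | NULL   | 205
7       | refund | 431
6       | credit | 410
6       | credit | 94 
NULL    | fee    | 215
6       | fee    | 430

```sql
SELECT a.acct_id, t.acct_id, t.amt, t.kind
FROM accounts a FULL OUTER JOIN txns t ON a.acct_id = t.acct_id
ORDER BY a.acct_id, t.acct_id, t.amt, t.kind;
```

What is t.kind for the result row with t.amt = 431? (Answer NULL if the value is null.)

FULL OUTER JOIN keeps every row from both sides; unmatched rows get NULL for the other side's columns.
Matching on a.acct_id = t.acct_id. A NULL in a compared column never satisfies the condition.
- a row (acct_id=6): matches 4 t row(s) → 4 output row(s).
- a row (acct_id=NULL): no match → kept, t columns NULL.
- a row (acct_id=3): no match → kept, t columns NULL.
- a row (acct_id=9): no match → kept, t columns NULL.
- a row (acct_id=6): matches 4 t row(s) → 4 output row(s).
- a row (acct_id=1): no match → kept, t columns NULL.
- a row (acct_id=3): no match → kept, t columns NULL.
- plus 2 unmatched t row(s), each kept with NULL a columns.

refund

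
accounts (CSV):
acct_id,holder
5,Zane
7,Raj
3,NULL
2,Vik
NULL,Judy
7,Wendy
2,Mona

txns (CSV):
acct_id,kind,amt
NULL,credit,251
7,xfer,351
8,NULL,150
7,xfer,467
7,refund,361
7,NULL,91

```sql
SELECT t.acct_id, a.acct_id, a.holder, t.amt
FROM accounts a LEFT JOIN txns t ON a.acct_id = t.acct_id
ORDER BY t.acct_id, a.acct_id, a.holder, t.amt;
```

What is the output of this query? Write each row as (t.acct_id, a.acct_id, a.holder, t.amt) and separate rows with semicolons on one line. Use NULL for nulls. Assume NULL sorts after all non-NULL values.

LEFT JOIN keeps every row from `accounts`; unmatched rows get NULL for `txns`'s columns.
Matching on a.acct_id = t.acct_id. A NULL in a compared column never satisfies the condition.
Matched pairs: 8; unmatched a rows kept: 5.

(7, 7, Raj, 91); (7, 7, Raj, 351); (7, 7, Raj, 361); (7, 7, Raj, 467); (7, 7, Wendy, 91); (7, 7, Wendy, 351); (7, 7, Wendy, 361); (7, 7, Wendy, 467); (NULL, 2, Mona, NULL); (NULL, 2, Vik, NULL); (NULL, 3, NULL, NULL); (NULL, 5, Zane, NULL); (NULL, NULL, Judy, NULL)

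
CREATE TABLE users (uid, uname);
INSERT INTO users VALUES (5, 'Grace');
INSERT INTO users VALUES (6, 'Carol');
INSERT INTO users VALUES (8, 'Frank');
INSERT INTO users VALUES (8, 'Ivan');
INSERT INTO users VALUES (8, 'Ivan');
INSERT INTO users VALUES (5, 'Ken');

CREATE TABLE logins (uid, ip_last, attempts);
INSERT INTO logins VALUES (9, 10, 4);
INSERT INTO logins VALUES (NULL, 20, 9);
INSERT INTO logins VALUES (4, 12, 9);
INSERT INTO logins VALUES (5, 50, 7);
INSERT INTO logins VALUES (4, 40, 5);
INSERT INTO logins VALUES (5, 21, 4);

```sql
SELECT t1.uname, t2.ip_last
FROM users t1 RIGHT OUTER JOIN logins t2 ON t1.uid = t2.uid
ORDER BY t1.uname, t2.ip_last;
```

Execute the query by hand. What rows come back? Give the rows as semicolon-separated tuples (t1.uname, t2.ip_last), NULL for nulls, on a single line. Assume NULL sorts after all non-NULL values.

(Grace, 21); (Grace, 50); (Ken, 21); (Ken, 50); (NULL, 10); (NULL, 12); (NULL, 20); (NULL, 40)

RIGHT JOIN keeps every row from `logins`; unmatched rows get NULL for `users`'s columns.
Matching on t1.uid = t2.uid. A NULL in a compared column never satisfies the condition.
Matched pairs: 4; unmatched t2 rows kept: 4.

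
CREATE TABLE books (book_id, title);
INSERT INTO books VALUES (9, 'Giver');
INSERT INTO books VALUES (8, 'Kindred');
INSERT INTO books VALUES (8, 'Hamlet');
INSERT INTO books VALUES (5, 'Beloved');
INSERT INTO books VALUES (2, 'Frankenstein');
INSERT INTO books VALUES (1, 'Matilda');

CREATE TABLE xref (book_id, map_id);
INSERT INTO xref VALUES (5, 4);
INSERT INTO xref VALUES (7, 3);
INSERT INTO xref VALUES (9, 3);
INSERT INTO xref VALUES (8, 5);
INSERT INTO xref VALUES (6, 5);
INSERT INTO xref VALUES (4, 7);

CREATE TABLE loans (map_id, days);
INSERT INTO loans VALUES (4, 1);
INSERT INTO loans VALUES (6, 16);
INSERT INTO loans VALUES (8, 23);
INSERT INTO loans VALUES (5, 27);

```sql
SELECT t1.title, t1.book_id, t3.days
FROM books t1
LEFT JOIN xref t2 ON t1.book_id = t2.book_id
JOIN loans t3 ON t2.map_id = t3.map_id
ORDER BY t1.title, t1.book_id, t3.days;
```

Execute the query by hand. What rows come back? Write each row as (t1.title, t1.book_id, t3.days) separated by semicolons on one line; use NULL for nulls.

Joins associate left-to-right: books LEFT JOIN xref on book_id gives 6 intermediate row(s).
Then INNER JOIN `loans t3` on map_id: keep only rows whose t2.map_id appears in t3.

(Beloved, 5, 1); (Hamlet, 8, 27); (Kindred, 8, 27)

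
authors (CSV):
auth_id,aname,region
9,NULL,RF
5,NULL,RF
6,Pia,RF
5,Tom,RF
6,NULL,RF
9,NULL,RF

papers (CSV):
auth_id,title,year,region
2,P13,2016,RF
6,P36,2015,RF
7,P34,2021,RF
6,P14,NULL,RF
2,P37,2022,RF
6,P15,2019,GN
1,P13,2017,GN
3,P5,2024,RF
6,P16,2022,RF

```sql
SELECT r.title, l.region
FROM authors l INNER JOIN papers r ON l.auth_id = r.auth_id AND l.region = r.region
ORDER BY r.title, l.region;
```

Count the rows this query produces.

INNER JOIN keeps only pairs where the ON condition holds.
Matching on l.auth_id = r.auth_id AND l.region = r.region.
Matched pairs: 6.
Total: 6 rows.

6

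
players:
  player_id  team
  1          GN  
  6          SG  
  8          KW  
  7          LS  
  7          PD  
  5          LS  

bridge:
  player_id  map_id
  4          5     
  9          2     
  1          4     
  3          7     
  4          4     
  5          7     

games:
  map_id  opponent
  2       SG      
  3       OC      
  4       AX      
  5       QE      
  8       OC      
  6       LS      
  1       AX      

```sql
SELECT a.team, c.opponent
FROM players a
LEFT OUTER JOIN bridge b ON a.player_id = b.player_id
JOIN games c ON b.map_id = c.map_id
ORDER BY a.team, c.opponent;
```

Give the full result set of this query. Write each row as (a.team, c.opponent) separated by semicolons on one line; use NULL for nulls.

Evaluate left to right. First `players a LEFT JOIN bridge b` on player_id: 6 row(s).
Then INNER JOIN `games c` on map_id: keep only rows whose b.map_id appears in c.

(GN, AX)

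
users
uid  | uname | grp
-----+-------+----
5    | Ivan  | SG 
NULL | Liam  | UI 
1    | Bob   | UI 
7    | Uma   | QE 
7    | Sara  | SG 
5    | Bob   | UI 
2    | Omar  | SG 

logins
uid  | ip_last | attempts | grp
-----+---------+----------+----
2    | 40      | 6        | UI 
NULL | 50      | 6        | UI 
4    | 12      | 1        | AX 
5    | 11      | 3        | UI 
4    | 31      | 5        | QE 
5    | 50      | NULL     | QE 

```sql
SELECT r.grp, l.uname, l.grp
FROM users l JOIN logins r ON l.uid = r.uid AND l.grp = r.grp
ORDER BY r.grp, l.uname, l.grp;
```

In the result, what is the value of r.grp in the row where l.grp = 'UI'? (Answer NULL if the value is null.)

UI

INNER JOIN keeps only pairs where the ON condition holds.
Matching on l.uid = r.uid AND l.grp = r.grp. A NULL in a compared column never satisfies the condition.
- uid=5, grp=SG: no matching r row, dropped.
- uid=NULL, grp=UI: no matching r row, dropped.
- uid=1, grp=UI: no matching r row, dropped.
- uid=7, grp=QE: no matching r row, dropped.
- uid=7, grp=SG: no matching r row, dropped.
- uid=5, grp=UI: 1 matching r row(s), so 1 row(s) emitted.
- uid=2, grp=SG: no matching r row, dropped.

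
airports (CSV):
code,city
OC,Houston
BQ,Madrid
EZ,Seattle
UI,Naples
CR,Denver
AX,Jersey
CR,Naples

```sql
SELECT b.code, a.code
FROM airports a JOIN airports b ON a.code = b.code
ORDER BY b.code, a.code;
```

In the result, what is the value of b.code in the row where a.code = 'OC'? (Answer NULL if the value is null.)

OC

INNER JOIN keeps only pairs where the ON condition holds.
Matching on a.code = b.code.
- a[0] code=OC → 1 match(es) in b → 1 row(s).
- a[1] code=BQ → 1 match(es) in b → 1 row(s).
- a[2] code=EZ → 1 match(es) in b → 1 row(s).
- a[3] code=UI → 1 match(es) in b → 1 row(s).
- a[4] code=CR → 2 match(es) in b → 2 row(s).
- a[5] code=AX → 1 match(es) in b → 1 row(s).
- a[6] code=CR → 2 match(es) in b → 2 row(s).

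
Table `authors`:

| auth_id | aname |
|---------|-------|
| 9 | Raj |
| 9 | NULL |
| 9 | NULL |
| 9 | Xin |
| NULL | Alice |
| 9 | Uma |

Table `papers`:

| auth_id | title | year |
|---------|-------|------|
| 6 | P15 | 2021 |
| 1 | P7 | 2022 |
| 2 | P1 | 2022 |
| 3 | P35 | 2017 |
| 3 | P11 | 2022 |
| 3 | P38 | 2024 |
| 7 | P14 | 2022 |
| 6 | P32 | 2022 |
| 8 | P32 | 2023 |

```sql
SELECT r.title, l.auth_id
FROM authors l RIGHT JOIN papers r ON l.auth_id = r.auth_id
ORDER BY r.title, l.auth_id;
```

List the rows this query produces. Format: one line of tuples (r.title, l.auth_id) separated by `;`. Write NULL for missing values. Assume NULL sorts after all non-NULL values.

(P1, NULL); (P11, NULL); (P14, NULL); (P15, NULL); (P32, NULL); (P32, NULL); (P35, NULL); (P38, NULL); (P7, NULL)

RIGHT JOIN keeps every row from `papers`; unmatched rows get NULL for `authors`'s columns.
Matching on l.auth_id = r.auth_id. A NULL in a compared column never satisfies the condition.
Matched pairs: 0; unmatched r rows kept: 9.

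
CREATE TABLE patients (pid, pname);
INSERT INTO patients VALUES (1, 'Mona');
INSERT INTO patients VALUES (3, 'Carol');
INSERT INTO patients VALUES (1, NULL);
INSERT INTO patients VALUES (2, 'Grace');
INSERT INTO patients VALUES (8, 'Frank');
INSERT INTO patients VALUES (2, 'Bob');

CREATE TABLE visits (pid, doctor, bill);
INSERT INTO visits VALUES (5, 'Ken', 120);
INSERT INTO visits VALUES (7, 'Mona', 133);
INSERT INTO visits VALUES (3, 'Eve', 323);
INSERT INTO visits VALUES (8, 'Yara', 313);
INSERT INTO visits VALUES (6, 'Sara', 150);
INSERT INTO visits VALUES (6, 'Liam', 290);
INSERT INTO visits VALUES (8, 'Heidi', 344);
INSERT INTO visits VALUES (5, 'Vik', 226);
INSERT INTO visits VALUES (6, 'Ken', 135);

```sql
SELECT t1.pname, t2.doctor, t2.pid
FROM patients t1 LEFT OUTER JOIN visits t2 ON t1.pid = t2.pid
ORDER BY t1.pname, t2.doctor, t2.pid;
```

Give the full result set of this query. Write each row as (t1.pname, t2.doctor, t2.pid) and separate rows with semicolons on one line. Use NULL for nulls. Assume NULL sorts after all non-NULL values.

(Bob, NULL, NULL); (Carol, Eve, 3); (Frank, Heidi, 8); (Frank, Yara, 8); (Grace, NULL, NULL); (Mona, NULL, NULL); (NULL, NULL, NULL)

LEFT JOIN keeps every row from `patients`; unmatched rows get NULL for `visits`'s columns.
Matching on t1.pid = t2.pid.
Matched pairs: 3; unmatched t1 rows kept: 4.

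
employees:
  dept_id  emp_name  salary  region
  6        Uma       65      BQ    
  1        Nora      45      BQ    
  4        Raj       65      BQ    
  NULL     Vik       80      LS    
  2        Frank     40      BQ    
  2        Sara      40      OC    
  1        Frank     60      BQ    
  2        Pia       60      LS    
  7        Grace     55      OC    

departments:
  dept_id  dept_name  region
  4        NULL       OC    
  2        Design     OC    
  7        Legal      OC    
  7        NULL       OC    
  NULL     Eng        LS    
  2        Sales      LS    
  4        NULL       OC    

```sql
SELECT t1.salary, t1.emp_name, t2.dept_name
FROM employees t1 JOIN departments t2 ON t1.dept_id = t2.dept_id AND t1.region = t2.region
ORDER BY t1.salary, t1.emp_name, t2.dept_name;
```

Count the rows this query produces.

4

INNER JOIN keeps only pairs where the ON condition holds.
Matching on t1.dept_id = t2.dept_id AND t1.region = t2.region. A NULL in a compared column never satisfies the condition.
- t1[0] dept_id=6, region=BQ → no match; dropped.
- t1[1] dept_id=1, region=BQ → no match; dropped.
- t1[2] dept_id=4, region=BQ → no match; dropped.
- t1[3] dept_id=NULL, region=LS → no match; dropped.
- t1[4] dept_id=2, region=BQ → no match; dropped.
- t1[5] dept_id=2, region=OC → 1 match(es) in t2 → 1 row(s).
- t1[6] dept_id=1, region=BQ → no match; dropped.
- t1[7] dept_id=2, region=LS → 1 match(es) in t2 → 1 row(s).
- t1[8] dept_id=7, region=OC → 2 match(es) in t2 → 2 row(s).
Total: 4 rows.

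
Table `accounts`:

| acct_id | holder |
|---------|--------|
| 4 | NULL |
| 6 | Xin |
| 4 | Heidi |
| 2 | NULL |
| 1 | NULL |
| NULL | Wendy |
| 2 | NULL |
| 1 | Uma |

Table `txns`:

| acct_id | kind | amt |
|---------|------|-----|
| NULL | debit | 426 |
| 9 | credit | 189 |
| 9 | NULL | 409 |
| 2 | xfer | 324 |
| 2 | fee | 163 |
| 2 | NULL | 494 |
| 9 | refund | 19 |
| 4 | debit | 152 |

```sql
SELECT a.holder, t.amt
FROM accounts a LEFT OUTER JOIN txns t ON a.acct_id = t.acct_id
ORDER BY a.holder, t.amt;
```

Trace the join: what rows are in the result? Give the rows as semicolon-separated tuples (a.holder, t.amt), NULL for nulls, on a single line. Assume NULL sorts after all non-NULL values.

LEFT JOIN keeps every row from `accounts`; unmatched rows get NULL for `txns`'s columns.
Matching on a.acct_id = t.acct_id. A NULL in a compared column never satisfies the condition.
- a[0] acct_id=4 → 1 match(es) in t → 1 row(s).
- a[1] acct_id=6 → no match; kept with NULLs on the t side.
- a[2] acct_id=4 → 1 match(es) in t → 1 row(s).
- a[3] acct_id=2 → 3 match(es) in t → 3 row(s).
- a[4] acct_id=1 → no match; kept with NULLs on the t side.
- a[5] acct_id=NULL → no match; kept with NULLs on the t side.
- a[6] acct_id=2 → 3 match(es) in t → 3 row(s).
- a[7] acct_id=1 → no match; kept with NULLs on the t side.

(Heidi, 152); (Uma, NULL); (Wendy, NULL); (Xin, NULL); (NULL, 152); (NULL, 163); (NULL, 163); (NULL, 324); (NULL, 324); (NULL, 494); (NULL, 494); (NULL, NULL)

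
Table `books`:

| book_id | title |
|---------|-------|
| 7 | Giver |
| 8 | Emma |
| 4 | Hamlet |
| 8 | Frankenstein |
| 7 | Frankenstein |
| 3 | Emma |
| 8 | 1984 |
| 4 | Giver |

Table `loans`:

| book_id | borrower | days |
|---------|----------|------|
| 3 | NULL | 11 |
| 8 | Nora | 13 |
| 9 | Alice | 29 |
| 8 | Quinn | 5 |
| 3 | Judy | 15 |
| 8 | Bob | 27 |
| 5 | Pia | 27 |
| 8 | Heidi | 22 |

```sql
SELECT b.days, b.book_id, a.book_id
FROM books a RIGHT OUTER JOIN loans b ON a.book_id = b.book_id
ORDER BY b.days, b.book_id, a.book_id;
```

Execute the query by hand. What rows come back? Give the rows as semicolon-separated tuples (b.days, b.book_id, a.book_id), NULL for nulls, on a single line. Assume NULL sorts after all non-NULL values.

(5, 8, 8); (5, 8, 8); (5, 8, 8); (11, 3, 3); (13, 8, 8); (13, 8, 8); (13, 8, 8); (15, 3, 3); (22, 8, 8); (22, 8, 8); (22, 8, 8); (27, 5, NULL); (27, 8, 8); (27, 8, 8); (27, 8, 8); (29, 9, NULL)

RIGHT JOIN keeps every row from `loans`; unmatched rows get NULL for `books`'s columns.
Matching on a.book_id = b.book_id.
- book_id=7: no matching b row.
- book_id=8: 4 matching b row(s), so 4 row(s) emitted.
- book_id=4: no matching b row.
- book_id=8: 4 matching b row(s), so 4 row(s) emitted.
- book_id=7: no matching b row.
- book_id=3: 2 matching b row(s), so 2 row(s) emitted.
- book_id=8: 4 matching b row(s), so 4 row(s) emitted.
- book_id=4: no matching b row.
- 2 b row(s) had no a match → kept, a columns NULL.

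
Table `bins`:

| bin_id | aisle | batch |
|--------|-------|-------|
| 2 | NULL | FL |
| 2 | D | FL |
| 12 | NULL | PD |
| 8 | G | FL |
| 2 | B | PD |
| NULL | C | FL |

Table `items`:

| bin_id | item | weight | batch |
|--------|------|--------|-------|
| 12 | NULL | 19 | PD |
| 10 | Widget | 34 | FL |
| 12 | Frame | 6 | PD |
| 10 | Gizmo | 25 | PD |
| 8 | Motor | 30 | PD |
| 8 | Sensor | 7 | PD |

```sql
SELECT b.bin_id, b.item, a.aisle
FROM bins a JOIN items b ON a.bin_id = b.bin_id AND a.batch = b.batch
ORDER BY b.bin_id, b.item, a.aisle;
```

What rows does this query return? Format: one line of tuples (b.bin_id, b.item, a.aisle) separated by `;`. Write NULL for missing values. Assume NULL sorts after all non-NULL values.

(12, Frame, NULL); (12, NULL, NULL)

INNER JOIN keeps only pairs where the ON condition holds.
Matching on a.bin_id = b.bin_id AND a.batch = b.batch. A NULL in a compared column never satisfies the condition.
Matched pairs: 2.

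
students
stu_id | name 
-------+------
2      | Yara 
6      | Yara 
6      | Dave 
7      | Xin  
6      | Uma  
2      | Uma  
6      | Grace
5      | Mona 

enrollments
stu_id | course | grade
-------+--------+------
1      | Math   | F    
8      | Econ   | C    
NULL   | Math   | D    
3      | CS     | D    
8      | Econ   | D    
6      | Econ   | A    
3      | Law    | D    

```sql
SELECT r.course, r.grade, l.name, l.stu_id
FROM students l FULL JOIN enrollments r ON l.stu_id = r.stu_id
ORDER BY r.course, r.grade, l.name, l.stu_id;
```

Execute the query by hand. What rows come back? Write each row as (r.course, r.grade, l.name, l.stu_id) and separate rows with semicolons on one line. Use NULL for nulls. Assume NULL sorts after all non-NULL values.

FULL OUTER JOIN keeps every row from both sides; unmatched rows get NULL for the other side's columns.
Matching on l.stu_id = r.stu_id. A NULL in a compared column never satisfies the condition.
Matched pairs: 4; unmatched l rows kept: 4; unmatched r rows kept: 6.

(CS, D, NULL, NULL); (Econ, A, Dave, 6); (Econ, A, Grace, 6); (Econ, A, Uma, 6); (Econ, A, Yara, 6); (Econ, C, NULL, NULL); (Econ, D, NULL, NULL); (Law, D, NULL, NULL); (Math, D, NULL, NULL); (Math, F, NULL, NULL); (NULL, NULL, Mona, 5); (NULL, NULL, Uma, 2); (NULL, NULL, Xin, 7); (NULL, NULL, Yara, 2)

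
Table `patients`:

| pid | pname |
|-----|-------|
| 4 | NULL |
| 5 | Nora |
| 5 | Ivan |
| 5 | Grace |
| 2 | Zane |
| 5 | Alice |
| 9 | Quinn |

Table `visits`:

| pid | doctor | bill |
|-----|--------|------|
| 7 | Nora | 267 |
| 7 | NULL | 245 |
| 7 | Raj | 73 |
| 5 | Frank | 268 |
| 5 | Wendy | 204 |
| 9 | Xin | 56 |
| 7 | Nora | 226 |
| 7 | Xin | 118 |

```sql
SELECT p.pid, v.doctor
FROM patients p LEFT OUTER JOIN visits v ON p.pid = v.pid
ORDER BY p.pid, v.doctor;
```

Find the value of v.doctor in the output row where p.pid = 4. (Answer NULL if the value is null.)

NULL

LEFT JOIN keeps every row from `patients`; unmatched rows get NULL for `visits`'s columns.
Matching on p.pid = v.pid.
- pid=4: no v row matches, row kept with v columns NULL.
- pid=5: 2 matching v row(s), so 2 row(s) emitted.
- pid=5: 2 matching v row(s), so 2 row(s) emitted.
- pid=5: 2 matching v row(s), so 2 row(s) emitted.
- pid=2: no v row matches, row kept with v columns NULL.
- pid=5: 2 matching v row(s), so 2 row(s) emitted.
- pid=9: 1 matching v row(s), so 1 row(s) emitted.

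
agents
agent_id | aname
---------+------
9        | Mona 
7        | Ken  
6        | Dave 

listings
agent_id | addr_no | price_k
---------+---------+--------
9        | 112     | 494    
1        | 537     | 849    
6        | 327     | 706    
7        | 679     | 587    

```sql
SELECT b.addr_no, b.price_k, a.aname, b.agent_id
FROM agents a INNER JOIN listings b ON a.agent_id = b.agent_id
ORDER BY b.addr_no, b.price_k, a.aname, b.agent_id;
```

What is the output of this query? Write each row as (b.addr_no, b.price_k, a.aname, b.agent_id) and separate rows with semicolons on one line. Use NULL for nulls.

INNER JOIN keeps only pairs where the ON condition holds.
Matching on a.agent_id = b.agent_id.
- a[0] agent_id=9 → 1 match(es) in b → 1 row(s).
- a[1] agent_id=7 → 1 match(es) in b → 1 row(s).
- a[2] agent_id=6 → 1 match(es) in b → 1 row(s).
After projecting and ordering:
b.addr_no | b.price_k | a.aname | b.agent_id
112 | 494 | Mona | 9
327 | 706 | Dave | 6
679 | 587 | Ken | 7

(112, 494, Mona, 9); (327, 706, Dave, 6); (679, 587, Ken, 7)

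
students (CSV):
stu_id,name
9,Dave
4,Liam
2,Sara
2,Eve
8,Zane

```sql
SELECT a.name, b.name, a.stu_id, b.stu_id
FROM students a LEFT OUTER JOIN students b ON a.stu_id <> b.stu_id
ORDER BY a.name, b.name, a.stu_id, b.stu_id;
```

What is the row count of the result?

LEFT JOIN keeps every row from `students a`; unmatched rows get NULL for `students b`'s columns.
Matching on a.stu_id <> b.stu_id.
Matched pairs: 18; unmatched a rows kept: 0.
Total: 18 rows.

18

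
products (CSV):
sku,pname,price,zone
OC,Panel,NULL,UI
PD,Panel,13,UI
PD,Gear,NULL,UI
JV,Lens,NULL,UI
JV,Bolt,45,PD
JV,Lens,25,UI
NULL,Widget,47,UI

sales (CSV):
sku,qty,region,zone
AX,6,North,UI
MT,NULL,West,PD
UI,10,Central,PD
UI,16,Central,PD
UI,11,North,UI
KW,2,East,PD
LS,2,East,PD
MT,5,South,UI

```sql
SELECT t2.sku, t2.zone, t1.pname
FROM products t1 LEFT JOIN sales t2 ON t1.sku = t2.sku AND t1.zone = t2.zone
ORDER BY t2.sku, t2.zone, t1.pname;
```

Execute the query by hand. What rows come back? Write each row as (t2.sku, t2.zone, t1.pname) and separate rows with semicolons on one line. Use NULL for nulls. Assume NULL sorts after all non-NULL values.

(NULL, NULL, Bolt); (NULL, NULL, Gear); (NULL, NULL, Lens); (NULL, NULL, Lens); (NULL, NULL, Panel); (NULL, NULL, Panel); (NULL, NULL, Widget)

LEFT JOIN keeps every row from `products`; unmatched rows get NULL for `sales`'s columns.
Matching on t1.sku = t2.sku AND t1.zone = t2.zone. A NULL in a compared column never satisfies the condition.
Matched pairs: 0; unmatched t1 rows kept: 7.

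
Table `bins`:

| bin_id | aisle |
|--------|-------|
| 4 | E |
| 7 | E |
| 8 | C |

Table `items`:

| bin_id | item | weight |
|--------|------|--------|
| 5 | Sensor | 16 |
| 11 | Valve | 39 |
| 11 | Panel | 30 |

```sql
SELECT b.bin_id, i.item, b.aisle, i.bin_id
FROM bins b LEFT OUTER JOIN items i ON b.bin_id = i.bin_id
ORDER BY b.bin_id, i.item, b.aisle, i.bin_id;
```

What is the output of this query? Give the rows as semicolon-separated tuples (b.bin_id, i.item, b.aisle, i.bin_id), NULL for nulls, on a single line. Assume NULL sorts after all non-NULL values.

LEFT JOIN keeps every row from `bins`; unmatched rows get NULL for `items`'s columns.
Matching on b.bin_id = i.bin_id.
Matched pairs: 0; unmatched b rows kept: 3.

(4, NULL, E, NULL); (7, NULL, E, NULL); (8, NULL, C, NULL)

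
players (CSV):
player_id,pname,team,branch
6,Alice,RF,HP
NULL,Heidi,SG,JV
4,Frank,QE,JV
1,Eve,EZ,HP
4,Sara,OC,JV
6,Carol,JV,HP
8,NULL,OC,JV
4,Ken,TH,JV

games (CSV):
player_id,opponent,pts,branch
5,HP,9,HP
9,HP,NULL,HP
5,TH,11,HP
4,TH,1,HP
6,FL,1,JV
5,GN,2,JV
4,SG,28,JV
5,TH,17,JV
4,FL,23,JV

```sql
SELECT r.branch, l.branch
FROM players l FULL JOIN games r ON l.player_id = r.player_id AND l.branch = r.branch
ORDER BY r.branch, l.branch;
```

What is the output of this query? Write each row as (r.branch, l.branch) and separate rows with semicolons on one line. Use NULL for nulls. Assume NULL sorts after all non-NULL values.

FULL OUTER JOIN keeps every row from both sides; unmatched rows get NULL for the other side's columns.
Matching on l.player_id = r.player_id AND l.branch = r.branch. A NULL in a compared column never satisfies the condition.
- l[0] player_id=6, branch=HP → no match; kept with NULLs on the r side.
- l[1] player_id=NULL, branch=JV → no match; kept with NULLs on the r side.
- l[2] player_id=4, branch=JV → 2 match(es) in r → 2 row(s).
- l[3] player_id=1, branch=HP → no match; kept with NULLs on the r side.
- l[4] player_id=4, branch=JV → 2 match(es) in r → 2 row(s).
- l[5] player_id=6, branch=HP → no match; kept with NULLs on the r side.
- l[6] player_id=8, branch=JV → no match; kept with NULLs on the r side.
- l[7] player_id=4, branch=JV → 2 match(es) in r → 2 row(s).
- 7 row(s) from r found no l partner → padded with NULL.

(HP, NULL); (HP, NULL); (HP, NULL); (HP, NULL); (JV, JV); (JV, JV); (JV, JV); (JV, JV); (JV, JV); (JV, JV); (JV, NULL); (JV, NULL); (JV, NULL); (NULL, HP); (NULL, HP); (NULL, HP); (NULL, JV); (NULL, JV)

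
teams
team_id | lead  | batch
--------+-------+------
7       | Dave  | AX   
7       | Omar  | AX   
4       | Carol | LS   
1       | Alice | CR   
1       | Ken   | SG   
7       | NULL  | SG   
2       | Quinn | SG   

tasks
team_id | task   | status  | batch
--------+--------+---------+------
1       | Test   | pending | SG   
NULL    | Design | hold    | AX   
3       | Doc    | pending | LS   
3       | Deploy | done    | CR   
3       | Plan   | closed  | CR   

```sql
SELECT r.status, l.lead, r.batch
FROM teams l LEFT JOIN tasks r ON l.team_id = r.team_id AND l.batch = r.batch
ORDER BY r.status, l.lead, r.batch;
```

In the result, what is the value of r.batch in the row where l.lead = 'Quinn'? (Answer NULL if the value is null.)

LEFT JOIN keeps every row from `teams`; unmatched rows get NULL for `tasks`'s columns.
Matching on l.team_id = r.team_id AND l.batch = r.batch. A NULL in a compared column never satisfies the condition.
- l[0] team_id=7, batch=AX → no match; kept with NULLs on the r side.
- l[1] team_id=7, batch=AX → no match; kept with NULLs on the r side.
- l[2] team_id=4, batch=LS → no match; kept with NULLs on the r side.
- l[3] team_id=1, batch=CR → no match; kept with NULLs on the r side.
- l[4] team_id=1, batch=SG → 1 match(es) in r → 1 row(s).
- l[5] team_id=7, batch=SG → no match; kept with NULLs on the r side.
- l[6] team_id=2, batch=SG → no match; kept with NULLs on the r side.

NULL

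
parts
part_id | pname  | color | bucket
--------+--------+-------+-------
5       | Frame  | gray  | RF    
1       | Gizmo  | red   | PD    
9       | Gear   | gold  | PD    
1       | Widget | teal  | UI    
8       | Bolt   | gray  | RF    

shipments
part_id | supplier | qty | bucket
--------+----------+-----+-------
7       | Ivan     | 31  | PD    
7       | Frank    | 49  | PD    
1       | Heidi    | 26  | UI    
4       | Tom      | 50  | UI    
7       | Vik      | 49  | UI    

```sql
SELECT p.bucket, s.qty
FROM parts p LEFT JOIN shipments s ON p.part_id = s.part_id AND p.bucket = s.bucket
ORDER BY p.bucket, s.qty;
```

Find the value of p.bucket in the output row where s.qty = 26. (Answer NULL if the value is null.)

UI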